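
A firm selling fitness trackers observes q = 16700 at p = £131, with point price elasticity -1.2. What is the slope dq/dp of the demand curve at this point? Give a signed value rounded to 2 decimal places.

Ed = (dq/dp)·(p/q) ⇒ dq/dp = Ed·q/p = (-1.2)·16700/131 = -152.9770…

-152.98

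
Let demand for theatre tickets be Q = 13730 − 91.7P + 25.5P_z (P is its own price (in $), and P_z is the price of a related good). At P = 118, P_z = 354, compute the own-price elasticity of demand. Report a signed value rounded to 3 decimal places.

-0.907

At the given values, Q = 13730 − 91.7(118) + 25.5(354) = 11936.4.
∂Q/∂P = −91.7.
E = (-91.7) × (118/11936.4) = -0.90652…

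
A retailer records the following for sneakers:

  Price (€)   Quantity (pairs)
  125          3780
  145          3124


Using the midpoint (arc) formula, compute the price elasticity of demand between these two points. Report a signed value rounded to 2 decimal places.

-1.28

%ΔQ = (3124 − 3780) / [(3780 + 3124)/2] = -656/3452 = -0.190034…
%ΔP = (145 − 125) / [(125 + 145)/2] = 20/135 = 0.148148…
Arc Ed = %ΔQ / %ΔP = (-656/3452) / (20/135) = -1.2827…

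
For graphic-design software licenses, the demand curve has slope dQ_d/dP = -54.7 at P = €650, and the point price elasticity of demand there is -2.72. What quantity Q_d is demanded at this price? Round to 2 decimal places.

13071.69

Ed = (dQ_d/dP)·(P/Q_d) ⇒ Q_d = (dQ_d/dP)·P/Ed = (-54.7)·650/(-2.72) = 13071.6911…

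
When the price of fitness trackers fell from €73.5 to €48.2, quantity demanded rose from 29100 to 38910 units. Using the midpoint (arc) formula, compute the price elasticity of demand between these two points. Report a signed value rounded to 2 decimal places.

%ΔQ = (38910 − 29100) / [(29100 + 38910)/2] = 9810/34005 = 0.288486…
%ΔP = (48.2 − 73.5) / [(73.5 + 48.2)/2] = -25.3/60.85 = -0.415776…
Arc Ed = %ΔQ / %ΔP = (9810/34005) / (-25.3/60.85) = -0.6938…

-0.69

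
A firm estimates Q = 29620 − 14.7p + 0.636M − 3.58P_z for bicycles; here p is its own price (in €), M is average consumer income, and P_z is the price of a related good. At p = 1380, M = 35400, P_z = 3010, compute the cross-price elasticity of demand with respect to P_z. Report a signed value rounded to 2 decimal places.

At the given values, Q = 29620 − 14.7(1380) + 0.636(35400) − 3.58(3010) = 21072.6.
∂Q/∂P_z = -3.58.
E = (-3.58) × (3010/21072.6) = -0.5113…

-0.51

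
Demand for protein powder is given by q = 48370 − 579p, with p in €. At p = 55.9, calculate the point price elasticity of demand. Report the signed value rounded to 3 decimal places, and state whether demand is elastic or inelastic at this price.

-2.022; elastic

dq/dp = −579. At p = 55.9, q = 48370 − 579(55.9) = 16003.9.
Ed = (dq/dp)·(p/q) = −579 × (55.9/16003.9) = -2.02238…
|Ed| = 2.022 > 1, so demand is elastic.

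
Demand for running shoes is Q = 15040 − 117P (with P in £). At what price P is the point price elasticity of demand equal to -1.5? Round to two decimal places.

Ed = −117P/(15040 − 117P). Set this equal to -1.5:
117P = 1.5·(15040 − 117P) ⇒ 117P(1 + 1.5) = 1.5·15040
P = 1.5·15040 / (117·2.5) = 77.1282…

77.13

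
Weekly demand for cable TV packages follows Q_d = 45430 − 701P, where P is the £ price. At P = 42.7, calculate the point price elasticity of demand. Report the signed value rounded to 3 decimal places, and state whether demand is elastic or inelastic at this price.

-1.931; elastic

dQ_d/dP = −701. At P = 42.7, Q_d = 45430 − 701(42.7) = 15497.3.
Ed = (dQ_d/dP)·(P/Q_d) = −701 × (42.7/15497.3) = -1.93147…
|Ed| = 1.931 > 1, so demand is elastic.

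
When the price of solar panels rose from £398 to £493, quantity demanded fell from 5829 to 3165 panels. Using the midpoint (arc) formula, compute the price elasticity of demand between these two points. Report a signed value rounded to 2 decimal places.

%ΔQ = (3165 − 5829) / [(5829 + 3165)/2] = -2664/4497 = -0.592394…
%ΔP = (493 − 398) / [(398 + 493)/2] = 95/445.5 = 0.213243…
Arc Ed = %ΔQ / %ΔP = (-2664/4497) / (95/445.5) = -2.7780…

-2.78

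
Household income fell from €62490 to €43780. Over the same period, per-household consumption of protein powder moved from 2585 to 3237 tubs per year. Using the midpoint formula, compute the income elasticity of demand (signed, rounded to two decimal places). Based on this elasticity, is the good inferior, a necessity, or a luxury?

%ΔQ = (3237 − 2585)/[( 2585 + 3237)/2] = 652/2911 = 0.223978…
%ΔIncome = (43780 − 62490)/[( 62490 + 43780)/2] = -18710/53135 = -0.352121…
E_income = (652/2911) / (-18710/53135) = -0.6360…
E_income < 0 ⇒ inferior good.

-0.64; inferior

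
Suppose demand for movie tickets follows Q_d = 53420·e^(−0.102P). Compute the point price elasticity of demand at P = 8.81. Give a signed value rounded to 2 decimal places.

-0.90

dQ_d/dP = −0.102·Q_d = -2218.39. At P = 8.81, Q_d = 21748.9.
Ed = (dQ_d/dP)·(P/Q_d) = (-2218.39) × (8.81/21748.9) = -0.8986…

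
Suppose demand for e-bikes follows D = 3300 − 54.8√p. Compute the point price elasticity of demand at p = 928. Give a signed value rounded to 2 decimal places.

-0.51

dD/dp = −54.8/(2√p) = -0.899449. At p = 928, D = 1630.62.
Ed = (dD/dp)·(p/D) = (-0.899449) × (928/1630.62) = -0.5118…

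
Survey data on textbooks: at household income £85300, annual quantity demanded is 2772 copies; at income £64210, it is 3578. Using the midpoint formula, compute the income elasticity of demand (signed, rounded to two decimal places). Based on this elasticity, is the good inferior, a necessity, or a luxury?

-0.90; inferior

%ΔQ = (3578 − 2772)/[( 2772 + 3578)/2] = 806/3175 = 0.253858…
%ΔIncome = (64210 − 85300)/[( 85300 + 64210)/2] = -21090/74755 = -0.282121…
E_income = (806/3175) / (-21090/74755) = -0.8998…
E_income < 0 ⇒ inferior good.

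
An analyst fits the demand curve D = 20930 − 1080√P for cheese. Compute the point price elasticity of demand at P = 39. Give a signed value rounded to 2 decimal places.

dD/dP = −1080/(2√P) = -86.4692. At P = 39, D = 14185.4.
Ed = (dD/dP)·(P/D) = (-86.4692) × (39/14185.4) = -0.2377…

-0.24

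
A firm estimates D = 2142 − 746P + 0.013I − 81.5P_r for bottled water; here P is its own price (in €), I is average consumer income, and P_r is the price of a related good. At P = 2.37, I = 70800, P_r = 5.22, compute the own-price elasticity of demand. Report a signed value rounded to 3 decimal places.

At the given values, D = 2142 − 746(2.37) + 0.013(70800) − 81.5(5.22) = 868.95.
∂D/∂P = −746.
E = (-746) × (2.37/868.95) = -2.03466…

-2.035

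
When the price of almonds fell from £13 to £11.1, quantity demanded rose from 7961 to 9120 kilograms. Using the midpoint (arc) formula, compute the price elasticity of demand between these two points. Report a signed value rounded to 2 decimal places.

%ΔQ = (9120 − 7961) / [(7961 + 9120)/2] = 1159/8540.5 = 0.135706…
%ΔP = (11.1 − 13) / [(13 + 11.1)/2] = -1.9/12.05 = -0.157676…
Arc Ed = %ΔQ / %ΔP = (1159/8540.5) / (-1.9/12.05) = -0.8606…

-0.86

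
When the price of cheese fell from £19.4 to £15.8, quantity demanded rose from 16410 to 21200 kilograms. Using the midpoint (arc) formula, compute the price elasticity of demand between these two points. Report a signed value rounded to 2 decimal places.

%ΔQ = (21200 − 16410) / [(16410 + 21200)/2] = 4790/18805 = 0.254719…
%ΔP = (15.8 − 19.4) / [(19.4 + 15.8)/2] = -3.6/17.6 = -0.204545…
Arc Ed = %ΔQ / %ΔP = (4790/18805) / (-3.6/17.6) = -1.2452…

-1.25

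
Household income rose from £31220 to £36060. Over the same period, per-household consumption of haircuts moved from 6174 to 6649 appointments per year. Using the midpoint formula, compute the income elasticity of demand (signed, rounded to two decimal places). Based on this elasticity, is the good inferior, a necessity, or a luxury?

%ΔQ = (6649 − 6174)/[( 6174 + 6649)/2] = 475/6411.5 = 0.074085…
%ΔIncome = (36060 − 31220)/[( 31220 + 36060)/2] = 4840/33640 = 0.143876…
E_income = (475/6411.5) / (4840/33640) = 0.5149…
0 < E_income < 1 ⇒ normal good, necessity.

0.51; necessity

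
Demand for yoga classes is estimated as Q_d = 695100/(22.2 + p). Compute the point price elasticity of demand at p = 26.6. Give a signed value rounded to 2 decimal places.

dQ_d/dp = −695100/(22.2 + p)² = -291.882. At p = 26.6, Q_d = 14243.9.
Ed = (dQ_d/dp)·(p/Q_d) = (-291.882) × (26.6/14243.9) = -0.5450…

-0.55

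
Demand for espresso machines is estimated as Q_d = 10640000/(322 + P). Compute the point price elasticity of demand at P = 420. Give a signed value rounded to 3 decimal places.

dQ_d/dP = −10640000/(322 + P)² = -19.3256. At P = 420, Q_d = 14339.6.
Ed = (dQ_d/dP)·(P/Q_d) = (-19.3256) × (420/14339.6) = -0.56603…

-0.566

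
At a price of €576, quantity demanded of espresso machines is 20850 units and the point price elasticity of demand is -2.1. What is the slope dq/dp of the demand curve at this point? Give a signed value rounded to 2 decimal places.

-76.02

Ed = (dq/dp)·(p/q) ⇒ dq/dp = Ed·q/p = (-2.1)·20850/576 = -76.0156…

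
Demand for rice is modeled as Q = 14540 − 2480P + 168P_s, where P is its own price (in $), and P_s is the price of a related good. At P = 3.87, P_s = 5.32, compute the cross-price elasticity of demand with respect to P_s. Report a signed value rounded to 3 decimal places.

0.153

At the given values, Q = 14540 − 2480(3.87) + 168(5.32) = 5836.16.
∂Q/∂P_s = 168.
E = (168) × (5.32/5836.16) = 0.15314…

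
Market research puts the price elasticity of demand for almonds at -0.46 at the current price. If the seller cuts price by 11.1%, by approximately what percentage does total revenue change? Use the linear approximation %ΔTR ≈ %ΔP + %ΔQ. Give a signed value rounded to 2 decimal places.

%ΔQ ≈ Ed × %ΔP = (-0.46) × (-11.1%) = +5.1060%
%ΔTR ≈ %ΔP + %ΔQ = (-11.1%) + (+5.1060%) = -5.9940%

-5.99%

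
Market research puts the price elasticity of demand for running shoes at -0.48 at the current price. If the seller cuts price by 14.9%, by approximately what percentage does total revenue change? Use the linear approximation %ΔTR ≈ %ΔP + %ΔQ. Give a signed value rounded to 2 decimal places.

-7.75%

%ΔQ ≈ Ed × %ΔP = (-0.48) × (-14.9%) = +7.1520%
%ΔTR ≈ %ΔP + %ΔQ = (-14.9%) + (+7.1520%) = -7.7480%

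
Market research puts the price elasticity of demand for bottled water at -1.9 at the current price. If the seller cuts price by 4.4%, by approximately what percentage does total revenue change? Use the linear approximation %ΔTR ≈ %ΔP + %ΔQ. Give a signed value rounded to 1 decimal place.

%ΔQ ≈ Ed × %ΔP = (-1.9) × (-4.4%) = +8.3600%
%ΔTR ≈ %ΔP + %ΔQ = (-4.4%) + (+8.3600%) = +3.9600%

+4.0%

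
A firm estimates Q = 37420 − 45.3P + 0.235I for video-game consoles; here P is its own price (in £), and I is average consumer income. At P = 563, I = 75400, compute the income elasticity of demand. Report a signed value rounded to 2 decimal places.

0.60

At the given values, Q = 37420 − 45.3(563) + 0.235(75400) = 29635.1.
∂Q/∂I = 0.235.
E = (0.235) × (75400/29635.1) = 0.5979…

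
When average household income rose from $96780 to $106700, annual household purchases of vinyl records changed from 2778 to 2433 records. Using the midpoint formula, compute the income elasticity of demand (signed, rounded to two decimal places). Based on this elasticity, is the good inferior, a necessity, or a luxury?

-1.36; inferior

%ΔQ = (2433 − 2778)/[( 2778 + 2433)/2] = -345/2605.5 = -0.132412…
%ΔIncome = (106700 − 96780)/[( 96780 + 106700)/2] = 9920/101740 = 0.097503…
E_income = (-345/2605.5) / (9920/101740) = -1.3580…
E_income < 0 ⇒ inferior good.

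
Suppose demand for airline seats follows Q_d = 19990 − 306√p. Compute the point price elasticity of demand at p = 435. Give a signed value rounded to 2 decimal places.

dQ_d/dp = −306/(2√p) = -7.33579. At p = 435, Q_d = 13607.9.
Ed = (dQ_d/dp)·(p/Q_d) = (-7.33579) × (435/13607.9) = -0.2345…

-0.23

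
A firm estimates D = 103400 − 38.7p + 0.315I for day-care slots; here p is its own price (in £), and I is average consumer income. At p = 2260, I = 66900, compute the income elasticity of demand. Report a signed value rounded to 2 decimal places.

0.57

At the given values, D = 103400 − 38.7(2260) + 0.315(66900) = 37011.5.
∂D/∂I = 0.315.
E = (0.315) × (66900/37011.5) = 0.5693…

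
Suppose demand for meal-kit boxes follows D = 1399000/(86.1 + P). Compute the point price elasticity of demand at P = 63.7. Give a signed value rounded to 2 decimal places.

-0.43

dD/dP = −1399000/(86.1 + P)² = -62.3439. At P = 63.7, D = 9339.12.
Ed = (dD/dP)·(P/D) = (-62.3439) × (63.7/9339.12) = -0.4252…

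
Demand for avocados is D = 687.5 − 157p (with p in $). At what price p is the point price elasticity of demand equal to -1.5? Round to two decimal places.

2.63

Ed = −157p/(687.5 − 157p). Set this equal to -1.5:
157p = 1.5·(687.5 − 157p) ⇒ 157p(1 + 1.5) = 1.5·687.5
p = 1.5·687.5 / (157·2.5) = 2.6273…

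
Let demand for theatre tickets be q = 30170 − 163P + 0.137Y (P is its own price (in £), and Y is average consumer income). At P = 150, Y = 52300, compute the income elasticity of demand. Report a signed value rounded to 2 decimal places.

At the given values, q = 30170 − 163(150) + 0.137(52300) = 12885.1.
∂q/∂Y = 0.137.
E = (0.137) × (52300/12885.1) = 0.5560…

0.56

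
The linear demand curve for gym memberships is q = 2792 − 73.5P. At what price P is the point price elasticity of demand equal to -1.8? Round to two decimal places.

Ed = −73.5P/(2792 − 73.5P). Set this equal to -1.8:
73.5P = 1.8·(2792 − 73.5P) ⇒ 73.5P(1 + 1.8) = 1.8·2792
P = 1.8·2792 / (73.5·2.8) = 24.4198…

24.42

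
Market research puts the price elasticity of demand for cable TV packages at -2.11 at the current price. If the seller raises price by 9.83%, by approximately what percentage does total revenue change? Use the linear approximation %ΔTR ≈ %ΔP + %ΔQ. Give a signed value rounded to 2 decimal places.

%ΔQ ≈ Ed × %ΔP = (-2.11) × (+9.83%) = -20.7413%
%ΔTR ≈ %ΔP + %ΔQ = (+9.83%) + (-20.7413%) = -10.9113%

-10.91%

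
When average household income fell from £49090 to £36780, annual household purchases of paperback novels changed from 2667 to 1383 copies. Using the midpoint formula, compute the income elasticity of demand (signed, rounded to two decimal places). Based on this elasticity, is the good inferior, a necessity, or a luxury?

%ΔQ = (1383 − 2667)/[( 2667 + 1383)/2] = -1284/2025 = -0.634074…
%ΔIncome = (36780 − 49090)/[( 49090 + 36780)/2] = -12310/42935 = -0.286712…
E_income = (-1284/2025) / (-12310/42935) = 2.2115…
E_income > 1 ⇒ normal good, luxury.

2.21; luxury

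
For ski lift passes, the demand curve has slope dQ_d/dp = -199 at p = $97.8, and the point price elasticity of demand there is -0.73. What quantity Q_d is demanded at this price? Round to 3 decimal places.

Ed = (dQ_d/dp)·(p/Q_d) ⇒ Q_d = (dQ_d/dp)·p/Ed = (-199)·97.8/(-0.73) = 26660.54794…

26660.548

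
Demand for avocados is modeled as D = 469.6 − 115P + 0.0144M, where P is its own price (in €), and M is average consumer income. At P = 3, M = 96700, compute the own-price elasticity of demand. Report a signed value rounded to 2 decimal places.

-0.23

At the given values, D = 469.6 − 115(3) + 0.0144(96700) = 1517.08.
∂D/∂P = −115.
E = (-115) × (3/1517.08) = -0.2274…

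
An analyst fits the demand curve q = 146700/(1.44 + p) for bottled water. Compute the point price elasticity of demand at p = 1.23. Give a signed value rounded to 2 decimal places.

-0.46

dq/dp = −146700/(1.44 + p)² = -20578.2. At p = 1.23, q = 54943.8.
Ed = (dq/dp)·(p/q) = (-20578.2) × (1.23/54943.8) = -0.4606…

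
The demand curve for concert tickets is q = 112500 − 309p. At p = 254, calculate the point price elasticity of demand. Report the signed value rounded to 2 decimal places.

-2.31

dq/dp = −309. At p = 254, q = 112500 − 309(254) = 34014.
Ed = (dq/dp)·(p/q) = −309 × (254/34014) = -2.3074…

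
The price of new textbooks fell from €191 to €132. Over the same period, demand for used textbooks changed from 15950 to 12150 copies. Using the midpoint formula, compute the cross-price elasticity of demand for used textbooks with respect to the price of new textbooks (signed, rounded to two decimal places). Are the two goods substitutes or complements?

0.74; substitutes

%ΔQ_{used textbooks} = (12150 − 15950)/avg = -3800/14050 = -0.270462…
%ΔP_{new textbooks} = (132 − 191)/avg = -59/161.5 = -0.365325…
E_cross = (-3800/14050) / (-59/161.5) = 0.7403…
E_cross > 0 ⇒ the goods are substitutes.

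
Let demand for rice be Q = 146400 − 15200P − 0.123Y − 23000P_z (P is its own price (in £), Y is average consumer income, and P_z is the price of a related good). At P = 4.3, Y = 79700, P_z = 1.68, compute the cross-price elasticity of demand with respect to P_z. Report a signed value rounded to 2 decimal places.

At the given values, Q = 146400 − 15200(4.3) − 0.123(79700) − 23000(1.68) = 32596.9.
∂Q/∂P_z = -23000.
E = (-23000) × (1.68/32596.9) = -1.1853…

-1.19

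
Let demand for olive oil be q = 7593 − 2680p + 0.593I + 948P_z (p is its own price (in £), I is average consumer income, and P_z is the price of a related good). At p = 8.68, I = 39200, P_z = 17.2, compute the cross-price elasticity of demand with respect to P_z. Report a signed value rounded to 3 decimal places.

0.683

At the given values, q = 7593 − 2680(8.68) + 0.593(39200) + 948(17.2) = 23881.8.
∂q/∂P_z = 948.
E = (948) × (17.2/23881.8) = 0.68276…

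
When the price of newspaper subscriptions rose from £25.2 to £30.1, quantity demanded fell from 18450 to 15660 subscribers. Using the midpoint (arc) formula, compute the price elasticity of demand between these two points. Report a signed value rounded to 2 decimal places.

%ΔQ = (15660 − 18450) / [(18450 + 15660)/2] = -2790/17055 = -0.163588…
%ΔP = (30.1 − 25.2) / [(25.2 + 30.1)/2] = 4.9/27.65 = 0.177215…
Arc Ed = %ΔQ / %ΔP = (-2790/17055) / (4.9/27.65) = -0.9231…

-0.92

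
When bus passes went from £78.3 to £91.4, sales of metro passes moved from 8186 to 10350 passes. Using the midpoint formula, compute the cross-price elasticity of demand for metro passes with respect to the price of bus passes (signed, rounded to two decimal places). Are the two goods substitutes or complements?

1.51; substitutes

%ΔQ_{metro passes} = (10350 − 8186)/avg = 2164/9268 = 0.233491…
%ΔP_{bus passes} = (91.4 − 78.3)/avg = 13.1/84.85 = 0.154390…
E_cross = (2164/9268) / (13.1/84.85) = 1.5123…
E_cross > 0 ⇒ the goods are substitutes.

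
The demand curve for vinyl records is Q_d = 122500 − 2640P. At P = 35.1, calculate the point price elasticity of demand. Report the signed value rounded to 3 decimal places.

-3.106

dQ_d/dP = −2640. At P = 35.1, Q_d = 122500 − 2640(35.1) = 29836.
Ed = (dQ_d/dP)·(P/Q_d) = −2640 × (35.1/29836) = -3.10577…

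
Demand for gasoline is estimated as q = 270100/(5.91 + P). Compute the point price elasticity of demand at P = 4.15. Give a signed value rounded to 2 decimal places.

dq/dP = −270100/(5.91 + P)² = -2668.88. At P = 4.15, q = 26848.9.
Ed = (dq/dP)·(P/q) = (-2668.88) × (4.15/26848.9) = -0.4125…

-0.41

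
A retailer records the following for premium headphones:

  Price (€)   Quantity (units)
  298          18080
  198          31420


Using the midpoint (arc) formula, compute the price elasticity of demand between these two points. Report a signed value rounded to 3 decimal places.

%ΔQ = (31420 − 18080) / [(18080 + 31420)/2] = 13340/24750 = 0.538989…
%ΔP = (198 − 298) / [(298 + 198)/2] = -100/248 = -0.403225…
Arc Ed = %ΔQ / %ΔP = (13340/24750) / (-100/248) = -1.33669…

-1.337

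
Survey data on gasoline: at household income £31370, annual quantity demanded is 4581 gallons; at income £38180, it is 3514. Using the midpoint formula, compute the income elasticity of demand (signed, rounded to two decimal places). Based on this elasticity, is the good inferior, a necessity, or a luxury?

%ΔQ = (3514 − 4581)/[( 4581 + 3514)/2] = -1067/4047.5 = -0.263619…
%ΔIncome = (38180 − 31370)/[( 31370 + 38180)/2] = 6810/34775 = 0.195830…
E_income = (-1067/4047.5) / (6810/34775) = -1.3461…
E_income < 0 ⇒ inferior good.

-1.35; inferior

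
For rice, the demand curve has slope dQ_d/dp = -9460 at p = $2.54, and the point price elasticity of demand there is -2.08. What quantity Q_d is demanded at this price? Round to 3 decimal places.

11552.115

Ed = (dQ_d/dp)·(p/Q_d) ⇒ Q_d = (dQ_d/dp)·p/Ed = (-9460)·2.54/(-2.08) = 11552.11538…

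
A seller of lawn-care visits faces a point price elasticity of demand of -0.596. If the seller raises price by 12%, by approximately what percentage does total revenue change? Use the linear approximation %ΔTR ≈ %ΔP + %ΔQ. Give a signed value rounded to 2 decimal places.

%ΔQ ≈ Ed × %ΔP = (-0.596) × (+12%) = -7.1520%
%ΔTR ≈ %ΔP + %ΔQ = (+12%) + (-7.1520%) = +4.8480%

+4.85%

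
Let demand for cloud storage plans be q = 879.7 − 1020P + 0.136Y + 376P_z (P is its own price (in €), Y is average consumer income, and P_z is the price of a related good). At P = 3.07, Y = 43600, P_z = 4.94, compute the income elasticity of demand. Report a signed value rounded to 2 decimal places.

1.07

At the given values, q = 879.7 − 1020(3.07) + 0.136(43600) + 376(4.94) = 5535.34.
∂q/∂Y = 0.136.
E = (0.136) × (43600/5535.34) = 1.0712…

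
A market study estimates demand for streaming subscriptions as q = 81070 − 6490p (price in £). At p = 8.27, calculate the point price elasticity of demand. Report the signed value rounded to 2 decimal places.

dq/dp = −6490. At p = 8.27, q = 81070 − 6490(8.27) = 27397.7.
Ed = (dq/dp)·(p/q) = −6490 × (8.27/27397.7) = -1.9590…

-1.96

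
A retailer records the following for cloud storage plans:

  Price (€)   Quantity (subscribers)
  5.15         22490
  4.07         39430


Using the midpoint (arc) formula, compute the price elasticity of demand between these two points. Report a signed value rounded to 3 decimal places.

%ΔQ = (39430 − 22490) / [(22490 + 39430)/2] = 16940/30960 = 0.547157…
%ΔP = (4.07 − 5.15) / [(5.15 + 4.07)/2] = -1.08/4.61 = -0.234273…
Arc Ed = %ΔQ / %ΔP = (16940/30960) / (-1.08/4.61) = -2.33555…

-2.336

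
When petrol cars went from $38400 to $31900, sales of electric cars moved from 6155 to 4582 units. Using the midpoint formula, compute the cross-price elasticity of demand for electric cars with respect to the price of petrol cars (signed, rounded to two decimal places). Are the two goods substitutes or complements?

%ΔQ_{electric cars} = (4582 − 6155)/avg = -1573/5368.5 = -0.293005…
%ΔP_{petrol cars} = (31900 − 38400)/avg = -6500/35150 = -0.184921…
E_cross = (-1573/5368.5) / (-6500/35150) = 1.5844…
E_cross > 0 ⇒ the goods are substitutes.

1.58; substitutes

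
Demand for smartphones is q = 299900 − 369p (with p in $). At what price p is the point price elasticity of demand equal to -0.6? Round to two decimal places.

304.78

Ed = −369p/(299900 − 369p). Set this equal to -0.6:
369p = 0.6·(299900 − 369p) ⇒ 369p(1 + 0.6) = 0.6·299900
p = 0.6·299900 / (369·1.6) = 304.7764…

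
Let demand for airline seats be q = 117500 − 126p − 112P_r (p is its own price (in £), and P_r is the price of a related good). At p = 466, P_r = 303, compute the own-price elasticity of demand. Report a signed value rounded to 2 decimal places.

-2.36

At the given values, q = 117500 − 126(466) − 112(303) = 24848.
∂q/∂p = −126.
E = (-126) × (466/24848) = -2.3630…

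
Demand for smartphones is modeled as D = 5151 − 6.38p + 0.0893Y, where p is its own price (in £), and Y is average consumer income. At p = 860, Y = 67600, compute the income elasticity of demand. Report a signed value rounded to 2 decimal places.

1.06

At the given values, D = 5151 − 6.38(860) + 0.0893(67600) = 5700.88.
∂D/∂Y = 0.0893.
E = (0.0893) × (67600/5700.88) = 1.0589…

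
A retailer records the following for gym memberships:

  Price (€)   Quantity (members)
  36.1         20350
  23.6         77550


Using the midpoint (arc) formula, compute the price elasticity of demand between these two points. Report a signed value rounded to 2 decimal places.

-2.79

%ΔQ = (77550 − 20350) / [(20350 + 77550)/2] = 57200/48950 = 1.168539…
%ΔP = (23.6 − 36.1) / [(36.1 + 23.6)/2] = -12.5/29.85 = -0.418760…
Arc Ed = %ΔQ / %ΔP = (57200/48950) / (-12.5/29.85) = -2.7904…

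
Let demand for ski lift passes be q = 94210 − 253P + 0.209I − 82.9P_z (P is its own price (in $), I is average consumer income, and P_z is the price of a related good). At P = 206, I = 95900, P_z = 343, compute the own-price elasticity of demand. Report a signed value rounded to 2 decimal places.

-1.55

At the given values, q = 94210 − 253(206) + 0.209(95900) − 82.9(343) = 33700.4.
∂q/∂P = −253.
E = (-253) × (206/33700.4) = -1.5465…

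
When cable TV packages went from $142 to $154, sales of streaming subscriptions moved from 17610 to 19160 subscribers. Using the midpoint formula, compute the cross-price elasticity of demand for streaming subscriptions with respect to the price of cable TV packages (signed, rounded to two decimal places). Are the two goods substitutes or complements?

1.04; substitutes

%ΔQ_{streaming subscriptions} = (19160 − 17610)/avg = 1550/18385 = 0.084307…
%ΔP_{cable TV packages} = (154 − 142)/avg = 12/148 = 0.081081…
E_cross = (1550/18385) / (12/148) = 1.0397…
E_cross > 0 ⇒ the goods are substitutes.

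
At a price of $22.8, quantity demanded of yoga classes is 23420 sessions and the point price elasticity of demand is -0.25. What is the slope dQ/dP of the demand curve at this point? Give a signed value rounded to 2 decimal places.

Ed = (dQ/dP)·(P/Q) ⇒ dQ/dP = Ed·Q/P = (-0.25)·23420/22.8 = -256.7982…

-256.80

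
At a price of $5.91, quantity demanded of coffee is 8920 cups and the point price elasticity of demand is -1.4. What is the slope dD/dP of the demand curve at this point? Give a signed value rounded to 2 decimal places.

Ed = (dD/dP)·(P/D) ⇒ dD/dP = Ed·D/P = (-1.4)·8920/5.91 = -2113.0287…

-2113.03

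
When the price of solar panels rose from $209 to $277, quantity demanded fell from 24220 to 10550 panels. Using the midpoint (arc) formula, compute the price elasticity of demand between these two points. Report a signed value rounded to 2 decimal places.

%ΔQ = (10550 − 24220) / [(24220 + 10550)/2] = -13670/17385 = -0.786310…
%ΔP = (277 − 209) / [(209 + 277)/2] = 68/243 = 0.279835…
Arc Ed = %ΔQ / %ΔP = (-13670/17385) / (68/243) = -2.8099…

-2.81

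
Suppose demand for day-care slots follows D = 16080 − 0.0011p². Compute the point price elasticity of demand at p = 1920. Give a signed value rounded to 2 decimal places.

dD/dp = −2·0.0011·p = -4.224. At p = 1920, D = 12024.96.
Ed = (dD/dp)·(p/D) = (-4.224) × (1920/12024.96) = -0.6744…

-0.67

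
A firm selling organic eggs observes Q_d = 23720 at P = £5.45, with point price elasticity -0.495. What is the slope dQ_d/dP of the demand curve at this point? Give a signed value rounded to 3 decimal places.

-2154.385

Ed = (dQ_d/dP)·(P/Q_d) ⇒ dQ_d/dP = Ed·Q_d/P = (-0.495)·23720/5.45 = -2154.38532…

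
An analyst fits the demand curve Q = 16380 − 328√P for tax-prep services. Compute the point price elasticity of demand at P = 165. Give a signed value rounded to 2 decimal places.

-0.17

dQ/dP = −328/(2√P) = -12.7674. At P = 165, Q = 12166.8.
Ed = (dQ/dP)·(P/Q) = (-12.7674) × (165/12166.8) = -0.1731…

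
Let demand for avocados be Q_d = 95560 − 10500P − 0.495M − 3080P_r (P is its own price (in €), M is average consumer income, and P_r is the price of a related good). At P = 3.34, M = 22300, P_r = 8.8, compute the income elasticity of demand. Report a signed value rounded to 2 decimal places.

At the given values, Q_d = 95560 − 10500(3.34) − 0.495(22300) − 3080(8.8) = 22347.5.
∂Q_d/∂M = -0.495.
E = (-0.495) × (22300/22347.5) = -0.4939…

-0.49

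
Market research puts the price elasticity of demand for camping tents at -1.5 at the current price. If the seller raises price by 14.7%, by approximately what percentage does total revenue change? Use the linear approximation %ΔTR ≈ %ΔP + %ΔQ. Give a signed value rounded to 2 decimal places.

-7.35%

%ΔQ ≈ Ed × %ΔP = (-1.5) × (+14.7%) = -22.0500%
%ΔTR ≈ %ΔP + %ΔQ = (+14.7%) + (-22.0500%) = -7.3500%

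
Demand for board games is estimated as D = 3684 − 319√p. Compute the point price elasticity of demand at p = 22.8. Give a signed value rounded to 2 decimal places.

-0.35

dD/dp = −319/(2√p) = -33.4036. At p = 22.8, D = 2160.8.
Ed = (dD/dp)·(p/D) = (-33.4036) × (22.8/2160.8) = -0.3524…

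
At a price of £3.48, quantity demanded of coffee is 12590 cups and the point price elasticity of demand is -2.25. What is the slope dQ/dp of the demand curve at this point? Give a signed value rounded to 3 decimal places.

Ed = (dQ/dp)·(p/Q) ⇒ dQ/dp = Ed·Q/p = (-2.25)·12590/3.48 = -8140.08620…

-8140.086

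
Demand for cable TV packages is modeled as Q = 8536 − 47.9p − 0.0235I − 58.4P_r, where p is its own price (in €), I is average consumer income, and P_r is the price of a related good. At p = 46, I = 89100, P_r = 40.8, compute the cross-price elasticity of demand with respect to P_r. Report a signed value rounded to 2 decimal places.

-1.28

At the given values, Q = 8536 − 47.9(46) − 0.0235(89100) − 58.4(40.8) = 1856.03.
∂Q/∂P_r = -58.4.
E = (-58.4) × (40.8/1856.03) = -1.2837…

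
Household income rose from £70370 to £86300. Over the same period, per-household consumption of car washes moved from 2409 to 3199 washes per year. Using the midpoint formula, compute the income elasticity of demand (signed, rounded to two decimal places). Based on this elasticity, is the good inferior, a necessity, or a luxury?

%ΔQ = (3199 − 2409)/[( 2409 + 3199)/2] = 790/2804 = 0.281740…
%ΔIncome = (86300 − 70370)/[( 70370 + 86300)/2] = 15930/78335 = 0.203357…
E_income = (790/2804) / (15930/78335) = 1.3854…
E_income > 1 ⇒ normal good, luxury.

1.39; luxury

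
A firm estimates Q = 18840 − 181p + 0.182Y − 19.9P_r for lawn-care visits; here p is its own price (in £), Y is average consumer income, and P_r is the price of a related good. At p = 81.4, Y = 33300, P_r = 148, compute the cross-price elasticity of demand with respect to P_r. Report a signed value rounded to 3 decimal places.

At the given values, Q = 18840 − 181(81.4) + 0.182(33300) − 19.9(148) = 7222.
∂Q/∂P_r = -19.9.
E = (-19.9) × (148/7222) = -0.40780…

-0.408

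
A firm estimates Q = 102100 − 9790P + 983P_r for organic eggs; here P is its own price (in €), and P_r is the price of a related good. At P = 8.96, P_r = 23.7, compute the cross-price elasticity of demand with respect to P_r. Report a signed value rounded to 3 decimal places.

At the given values, Q = 102100 − 9790(8.96) + 983(23.7) = 37678.7.
∂Q/∂P_r = 983.
E = (983) × (23.7/37678.7) = 0.61830…

0.618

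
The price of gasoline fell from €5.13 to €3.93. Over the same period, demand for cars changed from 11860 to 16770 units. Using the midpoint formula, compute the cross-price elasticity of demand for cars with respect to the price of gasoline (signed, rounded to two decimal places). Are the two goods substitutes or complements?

-1.29; complements

%ΔQ_{cars} = (16770 − 11860)/avg = 4910/14315 = 0.342996…
%ΔP_{gasoline} = (3.93 − 5.13)/avg = -1.2/4.53 = -0.264900…
E_cross = (4910/14315) / (-1.2/4.53) = -1.2948…
E_cross < 0 ⇒ the goods are complements.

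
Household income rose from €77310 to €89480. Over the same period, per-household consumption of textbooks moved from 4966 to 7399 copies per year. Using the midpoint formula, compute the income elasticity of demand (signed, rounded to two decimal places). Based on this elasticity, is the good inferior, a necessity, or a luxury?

%ΔQ = (7399 − 4966)/[( 4966 + 7399)/2] = 2433/6182.5 = 0.393530…
%ΔIncome = (89480 − 77310)/[( 77310 + 89480)/2] = 12170/83395 = 0.145932…
E_income = (2433/6182.5) / (12170/83395) = 2.6966…
E_income > 1 ⇒ normal good, luxury.

2.70; luxury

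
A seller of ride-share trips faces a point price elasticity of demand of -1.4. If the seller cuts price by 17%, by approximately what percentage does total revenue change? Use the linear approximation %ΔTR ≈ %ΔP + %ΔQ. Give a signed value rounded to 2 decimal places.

+6.80%

%ΔQ ≈ Ed × %ΔP = (-1.4) × (-17%) = +23.8000%
%ΔTR ≈ %ΔP + %ΔQ = (-17%) + (+23.8000%) = +6.8000%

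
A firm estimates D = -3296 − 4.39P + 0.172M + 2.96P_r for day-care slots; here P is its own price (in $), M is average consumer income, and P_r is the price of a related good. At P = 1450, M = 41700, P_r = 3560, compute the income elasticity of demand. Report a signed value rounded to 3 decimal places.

0.891

At the given values, D = -3296 − 4.39(1450) + 0.172(41700) + 2.96(3560) = 8048.5.
∂D/∂M = 0.172.
E = (0.172) × (41700/8048.5) = 0.89114…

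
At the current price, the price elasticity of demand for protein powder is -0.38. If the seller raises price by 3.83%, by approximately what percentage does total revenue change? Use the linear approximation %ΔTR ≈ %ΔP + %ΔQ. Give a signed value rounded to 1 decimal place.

%ΔQ ≈ Ed × %ΔP = (-0.38) × (+3.83%) = -1.4554%
%ΔTR ≈ %ΔP + %ΔQ = (+3.83%) + (-1.4554%) = +2.3746%

+2.4%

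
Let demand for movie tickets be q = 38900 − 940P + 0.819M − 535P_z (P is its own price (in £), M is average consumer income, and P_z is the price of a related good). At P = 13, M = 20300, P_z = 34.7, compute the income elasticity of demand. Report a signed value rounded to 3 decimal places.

At the given values, q = 38900 − 940(13) + 0.819(20300) − 535(34.7) = 24741.2.
∂q/∂M = 0.819.
E = (0.819) × (20300/24741.2) = 0.67198…

0.672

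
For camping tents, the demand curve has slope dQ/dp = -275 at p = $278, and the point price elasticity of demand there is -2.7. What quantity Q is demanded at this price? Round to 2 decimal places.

Ed = (dQ/dp)·(p/Q) ⇒ Q = (dQ/dp)·p/Ed = (-275)·278/(-2.7) = 28314.8148…

28314.81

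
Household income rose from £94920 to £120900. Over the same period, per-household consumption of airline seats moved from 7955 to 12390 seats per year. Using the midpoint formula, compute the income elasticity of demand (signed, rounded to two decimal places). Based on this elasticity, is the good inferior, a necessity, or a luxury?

1.81; luxury

%ΔQ = (12390 − 7955)/[( 7955 + 12390)/2] = 4435/10172.5 = 0.435979…
%ΔIncome = (120900 − 94920)/[( 94920 + 120900)/2] = 25980/107910 = 0.240756…
E_income = (4435/10172.5) / (25980/107910) = 1.8108…
E_income > 1 ⇒ normal good, luxury.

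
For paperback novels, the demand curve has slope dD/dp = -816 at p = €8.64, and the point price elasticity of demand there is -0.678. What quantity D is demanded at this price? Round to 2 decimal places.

Ed = (dD/dp)·(p/D) ⇒ D = (dD/dp)·p/Ed = (-816)·8.64/(-0.678) = 10398.5840…

10398.58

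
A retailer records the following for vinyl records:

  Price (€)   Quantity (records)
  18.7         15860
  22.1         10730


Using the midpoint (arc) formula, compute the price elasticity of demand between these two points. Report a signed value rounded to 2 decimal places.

%ΔQ = (10730 − 15860) / [(15860 + 10730)/2] = -5130/13295 = -0.385859…
%ΔP = (22.1 − 18.7) / [(18.7 + 22.1)/2] = 3.4/20.4 = 0.166666…
Arc Ed = %ΔQ / %ΔP = (-5130/13295) / (3.4/20.4) = -2.3151…

-2.32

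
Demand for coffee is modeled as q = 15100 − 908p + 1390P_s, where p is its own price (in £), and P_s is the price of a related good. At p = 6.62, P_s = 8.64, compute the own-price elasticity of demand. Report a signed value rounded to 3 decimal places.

-0.285

At the given values, q = 15100 − 908(6.62) + 1390(8.64) = 21098.64.
∂q/∂p = −908.
E = (-908) × (6.62/21098.64) = -0.28489…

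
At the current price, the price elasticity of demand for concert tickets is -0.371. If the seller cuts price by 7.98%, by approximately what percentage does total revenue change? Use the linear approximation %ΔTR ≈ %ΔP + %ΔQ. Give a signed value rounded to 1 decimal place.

%ΔQ ≈ Ed × %ΔP = (-0.371) × (-7.98%) = +2.9606%
%ΔTR ≈ %ΔP + %ΔQ = (-7.98%) + (+2.9606%) = -5.0194%

-5.0%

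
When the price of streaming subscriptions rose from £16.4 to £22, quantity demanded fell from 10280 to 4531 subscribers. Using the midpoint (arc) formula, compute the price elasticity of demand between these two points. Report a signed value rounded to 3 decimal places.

%ΔQ = (4531 − 10280) / [(10280 + 4531)/2] = -5749/7405.5 = -0.776314…
%ΔP = (22 − 16.4) / [(16.4 + 22)/2] = 5.6/19.2 = 0.291666…
Arc Ed = %ΔQ / %ΔP = (-5749/7405.5) / (5.6/19.2) = -2.66165…

-2.662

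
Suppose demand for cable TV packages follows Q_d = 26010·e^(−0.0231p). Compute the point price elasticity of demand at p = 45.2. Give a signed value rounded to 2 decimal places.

dQ_d/dp = −0.0231·Q_d = -211.493. At p = 45.2, Q_d = 9155.56.
Ed = (dQ_d/dp)·(p/Q_d) = (-211.493) × (45.2/9155.56) = -1.0441…

-1.04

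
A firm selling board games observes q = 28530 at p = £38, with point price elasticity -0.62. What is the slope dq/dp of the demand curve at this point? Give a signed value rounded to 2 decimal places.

-465.49

Ed = (dq/dp)·(p/q) ⇒ dq/dp = Ed·q/p = (-0.62)·28530/38 = -465.4894…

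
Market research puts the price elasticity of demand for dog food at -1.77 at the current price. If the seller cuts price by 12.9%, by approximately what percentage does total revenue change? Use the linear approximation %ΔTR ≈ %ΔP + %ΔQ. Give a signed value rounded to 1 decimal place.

+9.9%

%ΔQ ≈ Ed × %ΔP = (-1.77) × (-12.9%) = +22.8330%
%ΔTR ≈ %ΔP + %ΔQ = (-12.9%) + (+22.8330%) = +9.9330%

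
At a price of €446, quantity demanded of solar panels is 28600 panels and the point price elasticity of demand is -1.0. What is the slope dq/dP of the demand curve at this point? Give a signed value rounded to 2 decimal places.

Ed = (dq/dP)·(P/q) ⇒ dq/dP = Ed·q/P = (-1.0)·28600/446 = -64.1255…

-64.13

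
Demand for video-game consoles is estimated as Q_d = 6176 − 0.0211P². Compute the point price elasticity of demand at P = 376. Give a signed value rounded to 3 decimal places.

dQ_d/dP = −2·0.0211·P = -15.8672. At P = 376, Q_d = 3192.9664.
Ed = (dQ_d/dP)·(P/Q_d) = (-15.8672) × (376/3192.9664) = -1.86850…

-1.869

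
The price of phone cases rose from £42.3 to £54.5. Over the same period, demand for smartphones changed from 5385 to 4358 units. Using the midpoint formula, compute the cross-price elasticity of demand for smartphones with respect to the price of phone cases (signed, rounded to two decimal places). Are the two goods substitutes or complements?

-0.84; complements

%ΔQ_{smartphones} = (4358 − 5385)/avg = -1027/4871.5 = -0.210818…
%ΔP_{phone cases} = (54.5 − 42.3)/avg = 12.2/48.4 = 0.252066…
E_cross = (-1027/4871.5) / (12.2/48.4) = -0.8363…
E_cross < 0 ⇒ the goods are complements.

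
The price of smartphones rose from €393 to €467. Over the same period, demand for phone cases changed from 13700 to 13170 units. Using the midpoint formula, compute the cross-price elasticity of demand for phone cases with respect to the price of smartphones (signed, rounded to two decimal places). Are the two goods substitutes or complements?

%ΔQ_{phone cases} = (13170 − 13700)/avg = -530/13435 = -0.039449…
%ΔP_{smartphones} = (467 − 393)/avg = 74/430 = 0.172093…
E_cross = (-530/13435) / (74/430) = -0.2292…
E_cross < 0 ⇒ the goods are complements.

-0.23; complements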